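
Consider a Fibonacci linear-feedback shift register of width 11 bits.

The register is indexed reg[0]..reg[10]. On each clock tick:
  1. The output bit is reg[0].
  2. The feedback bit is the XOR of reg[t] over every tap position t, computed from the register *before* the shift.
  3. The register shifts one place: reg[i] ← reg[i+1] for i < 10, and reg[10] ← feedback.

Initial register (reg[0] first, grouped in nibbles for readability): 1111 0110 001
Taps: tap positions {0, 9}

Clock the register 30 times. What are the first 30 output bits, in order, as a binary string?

111101100011001001010010111101

tick  register→output (feedback)
  0  11110110001→1 (1)
  1  11101100011→1 (0)
  2  11011000110→1 (0)
  3  10110001100→1 (1)
  4  01100011001→0 (0)
  5  11000110010→1 (0)
  6  10001100100→1 (1)
  7  00011001001→0 (0)
  8  00110010010→0 (1)
  9  01100100101→0 (0)
 10  11001001010→1 (0)
 11  10010010100→1 (1)
 12  00100101001→0 (0)
 13  01001010010→0 (1)
 14  10010100101→1 (1)
 15  00101001011→0 (1)
 16  01010010111→0 (1)
 17  10100101111→1 (0)
 18  01001011110→0 (1)
 19  10010111101→1 (1)
 20  00101111011→0 (1)
 21  01011110111→0 (1)
 22  10111101111→1 (0)
 23  01111011110→0 (1)
 24  11110111101→1 (1)
 25  11101111011→1 (0)
 26  11011110110→1 (0)
 27  10111101100→1 (1)
 28  01111011001→0 (0)
 29  11110110010→1 (0)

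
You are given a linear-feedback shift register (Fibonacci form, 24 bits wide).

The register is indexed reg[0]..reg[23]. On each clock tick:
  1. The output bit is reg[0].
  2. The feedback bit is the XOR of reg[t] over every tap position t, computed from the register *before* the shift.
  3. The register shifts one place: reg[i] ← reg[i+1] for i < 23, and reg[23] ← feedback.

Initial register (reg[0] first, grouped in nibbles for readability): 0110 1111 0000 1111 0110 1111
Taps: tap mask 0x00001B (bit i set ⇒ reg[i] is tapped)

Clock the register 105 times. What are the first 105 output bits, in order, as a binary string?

step | reg (before) | out | fb
   0 | 011011110000111101101111 | 0 | 0
   1 | 110111100001111011011110 | 1 | 0
   2 | 101111000011110110111100 | 1 | 1
   3 | 011110000111101101111001 | 0 | 1
   4 | 111100001111011011110011 | 1 | 1
   5 | 111000011110110111100111 | 1 | 0
   6 | 110000111101101111001110 | 1 | 0
   7 | 100001111011011110011100 | 1 | 1
   8 | 000011110110111100111001 | 0 | 1
   9 | 000111101101111001110011 | 0 | 0
  10 | 001111011011110011100110 | 0 | 0
  11 | 011110110111100111001100 | 0 | 1
  12 | 111101101111001110011001 | 1 | 1
  13 | 111011011110011100110011 | 1 | 1
  14 | 110110111100111001100111 | 1 | 0
  15 | 101101111001110011001110 | 1 | 0
  16 | 011011110011100110011100 | 0 | 0
  17 | 110111100111001100111000 | 1 | 0
  18 | 101111001110011001110000 | 1 | 1
  19 | 011110011100110011100001 | 0 | 1
  20 | 111100111001100111000011 | 1 | 1
  21 | 111001110011001110000111 | 1 | 0
  22 | 110011100110011100001110 | 1 | 1
  23 | 100111001100111000011101 | 1 | 1
  24 | 001110011001110000111011 | 0 | 0
  25 | 011100110011100001110110 | 0 | 0
  26 | 111001100111000011101100 | 1 | 0
  27 | 110011001110000111011000 | 1 | 1
  28 | 100110011100001110110001 | 1 | 1
  29 | 001100111000011101100011 | 0 | 1
  30 | 011001110000111011000111 | 0 | 1
  31 | 110011100001110110001111 | 1 | 1
  32 | 100111000011101100011111 | 1 | 1
  33 | 001110000111011000111111 | 0 | 0
  34 | 011100001110110001111110 | 0 | 0
  35 | 111000011101100011111100 | 1 | 0
  36 | 110000111011000111111000 | 1 | 0
  37 | 100001110110001111110000 | 1 | 1
  38 | 000011101100011111100001 | 0 | 1
  39 | 000111011000111111000011 | 0 | 0
  40 | 001110110001111110000110 | 0 | 0
  41 | 011101100011111100001100 | 0 | 0
  42 | 111011000111111000011000 | 1 | 1
  43 | 110110001111110000110001 | 1 | 0
  44 | 101100011111100001100010 | 1 | 0
  45 | 011000111111000011000100 | 0 | 1
  46 | 110001111110000110001001 | 1 | 0
  47 | 100011111100001100010010 | 1 | 0
  48 | 000111111000011000100100 | 0 | 0
  49 | 001111110000110001001000 | 0 | 0
  50 | 011111100001100010010000 | 0 | 1
  51 | 111111000011000100100001 | 1 | 0
  52 | 111110000110001001000010 | 1 | 0
  53 | 111100001100010010000100 | 1 | 1
  54 | 111000011000100100001001 | 1 | 0
  55 | 110000110001001000010010 | 1 | 0
  56 | 100001100010010000100100 | 1 | 1
  57 | 000011000100100001001001 | 0 | 1
  58 | 000110001001000010010011 | 0 | 0
  59 | 001100010010000100100110 | 0 | 1
  60 | 011000100100001001001101 | 0 | 1
  61 | 110001001000010010011011 | 1 | 0
  62 | 100010010000100100110110 | 1 | 0
  63 | 000100100001001001101100 | 0 | 1
  64 | 001001000010010011011001 | 0 | 0
  65 | 010010000100100110110010 | 0 | 0
  66 | 100100001001001101100100 | 1 | 0
  67 | 001000010010011011001000 | 0 | 0
  68 | 010000100100110110010000 | 0 | 1
  69 | 100001001001101100100001 | 1 | 1
  70 | 000010010011011001000011 | 0 | 1
  71 | 000100100110110010000111 | 0 | 1
  72 | 001001001101100100001111 | 0 | 0
  73 | 010010011011001000011110 | 0 | 0
  74 | 100100110110010000111100 | 1 | 0
  75 | 001001101100100001111000 | 0 | 0
  76 | 010011011001000011110000 | 0 | 0
  77 | 100110110010000111100000 | 1 | 1
  78 | 001101100100001111000001 | 0 | 1
  79 | 011011001000011110000011 | 0 | 0
  80 | 110110010000111100000110 | 1 | 0
  81 | 101100100001111000001100 | 1 | 0
  82 | 011001000011110000011000 | 0 | 1
  83 | 110010000111100000110001 | 1 | 1
  84 | 100100001111000001100011 | 1 | 0
  85 | 001000011110000011000110 | 0 | 0
  86 | 010000111100000110001100 | 0 | 1
  87 | 100001111000001100011001 | 1 | 1
  88 | 000011110000011000110011 | 0 | 1
  89 | 000111100000110001100111 | 0 | 0
  90 | 001111000001100011001110 | 0 | 0
  91 | 011110000011000110011100 | 0 | 1
  92 | 111100000110001100111001 | 1 | 1
  93 | 111000001100011001110011 | 1 | 0
  94 | 110000011000110011100110 | 1 | 0
  95 | 100000110001100111001100 | 1 | 1
  96 | 000001100011001110011001 | 0 | 0
  97 | 000011000110011100110010 | 0 | 1
  98 | 000110001100111001100101 | 0 | 0
  99 | 001100011001110011001010 | 0 | 1
 100 | 011000110011100110010101 | 0 | 1
 101 | 110001100111001100101011 | 1 | 0
 102 | 100011001110011001010110 | 1 | 0
 103 | 000110011100110010101100 | 0 | 0
 104 | 001100111001100101011000 | 0 | 1

011011110000111101101111001110011001110000111011000111111000011000100100001001001101100100001111000001100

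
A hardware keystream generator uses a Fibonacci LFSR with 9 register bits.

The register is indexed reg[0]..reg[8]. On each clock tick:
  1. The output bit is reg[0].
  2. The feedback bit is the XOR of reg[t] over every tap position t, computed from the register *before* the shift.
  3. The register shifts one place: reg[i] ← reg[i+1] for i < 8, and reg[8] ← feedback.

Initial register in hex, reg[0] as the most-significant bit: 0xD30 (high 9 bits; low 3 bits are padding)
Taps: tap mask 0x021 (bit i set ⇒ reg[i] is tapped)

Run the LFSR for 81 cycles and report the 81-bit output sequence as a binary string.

110100110101110001101000101111111010010110001010011000110000000110011001010110010

k : reg_k → out_k, fb_k
0: 110100110 → 1, fb=1
1: 101001101 → 1, fb=0
2: 010011010 → 0, fb=1
3: 100110101 → 1, fb=1
4: 001101011 → 0, fb=1
5: 011010111 → 0, fb=0
6: 110101110 → 1, fb=0
7: 101011100 → 1, fb=0
8: 010111000 → 0, fb=1
9: 101110001 → 1, fb=1
10: 011100011 → 0, fb=0
11: 111000110 → 1, fb=1
12: 110001101 → 1, fb=0
13: 100011010 → 1, fb=0
14: 000110100 → 0, fb=0
15: 001101000 → 0, fb=1
16: 011010001 → 0, fb=0
17: 110100010 → 1, fb=1
18: 101000101 → 1, fb=1
19: 010001011 → 0, fb=1
20: 100010111 → 1, fb=1
21: 000101111 → 0, fb=1
22: 001011111 → 0, fb=1
23: 010111111 → 0, fb=1
24: 101111111 → 1, fb=0
25: 011111110 → 0, fb=1
26: 111111101 → 1, fb=0
27: 111111010 → 1, fb=0
28: 111110100 → 1, fb=1
29: 111101001 → 1, fb=0
30: 111010010 → 1, fb=1
31: 110100101 → 1, fb=1
32: 101001011 → 1, fb=0
33: 010010110 → 0, fb=0
34: 100101100 → 1, fb=0
35: 001011000 → 0, fb=1
36: 010110001 → 0, fb=0
37: 101100010 → 1, fb=1
38: 011000101 → 0, fb=0
39: 110001010 → 1, fb=0
40: 100010100 → 1, fb=1
41: 000101001 → 0, fb=1
42: 001010011 → 0, fb=0
43: 010100110 → 0, fb=0
44: 101001100 → 1, fb=0
45: 010011000 → 0, fb=1
46: 100110001 → 1, fb=1
47: 001100011 → 0, fb=0
48: 011000110 → 0, fb=0
49: 110001100 → 1, fb=0
50: 100011000 → 1, fb=0
51: 000110000 → 0, fb=0
52: 001100000 → 0, fb=0
53: 011000000 → 0, fb=0
54: 110000000 → 1, fb=1
55: 100000001 → 1, fb=1
56: 000000011 → 0, fb=0
57: 000000110 → 0, fb=0
58: 000001100 → 0, fb=1
59: 000011001 → 0, fb=1
60: 000110011 → 0, fb=0
61: 001100110 → 0, fb=0
62: 011001100 → 0, fb=1
63: 110011001 → 1, fb=0
64: 100110010 → 1, fb=1
65: 001100101 → 0, fb=0
66: 011001010 → 0, fb=1
67: 110010101 → 1, fb=1
68: 100101011 → 1, fb=0
69: 001010110 → 0, fb=0
70: 010101100 → 0, fb=1
71: 101011001 → 1, fb=0
72: 010110010 → 0, fb=0
73: 101100100 → 1, fb=1
74: 011001001 → 0, fb=1
75: 110010011 → 1, fb=1
76: 100100111 → 1, fb=1
77: 001001111 → 0, fb=1
78: 010011111 → 0, fb=1
79: 100111111 → 1, fb=0
80: 001111110 → 0, fb=1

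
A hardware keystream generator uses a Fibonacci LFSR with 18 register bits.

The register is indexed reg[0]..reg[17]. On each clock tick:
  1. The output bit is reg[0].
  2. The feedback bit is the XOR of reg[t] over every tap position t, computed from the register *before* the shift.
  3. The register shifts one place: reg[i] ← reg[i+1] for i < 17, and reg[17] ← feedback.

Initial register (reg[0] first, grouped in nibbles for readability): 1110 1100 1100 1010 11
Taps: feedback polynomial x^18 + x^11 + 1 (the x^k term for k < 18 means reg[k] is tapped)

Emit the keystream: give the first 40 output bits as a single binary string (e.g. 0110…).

1110110011001010111011101110111101100101

tick  register→output (feedback)
  0  111011001100101011→1 (1)
  1  110110011001010111→1 (0)
  2  101100110010101110→1 (1)
  3  011001100101011101→0 (1)
  4  110011001010111011→1 (1)
  5  100110010101110111→1 (0)
  6  001100101011101110→0 (1)
  7  011001010111011101→0 (1)
  8  110010101110111011→1 (1)
  9  100101011101110111→1 (0)
 10  001010111011101110→0 (1)
 11  010101110111011101→0 (1)
 12  101011101110111011→1 (1)
 13  010111011101110111→0 (1)
 14  101110111011101111→1 (0)
 15  011101110111011110→0 (1)
 16  111011101110111101→1 (1)
 17  110111011101111011→1 (0)
 18  101110111011110110→1 (0)
 19  011101110111101100→0 (1)
 20  111011101111011001→1 (0)
 21  110111011110110010→1 (1)
 22  101110111101100101→1 (0)
 23  011101111011001010→0 (1)
 24  111011110110010101→1 (1)
 25  110111101100101011→1 (1)
 26  101111011001010111→1 (0)
 27  011110110010101110→0 (0)
 28  111101100101011100→1 (0)
 29  111011001010111000→1 (1)
 30  110110010101110001→1 (0)
 31  101100101011100010→1 (0)
 32  011001010111000100→0 (1)
 33  110010101110001001→1 (1)
 34  100101011100010011→1 (1)
 35  001010111000100111→0 (0)
 36  010101110001001110→0 (1)
 37  101011100010011101→1 (1)
 38  010111000100111011→0 (0)
 39  101110001001110110→1 (0)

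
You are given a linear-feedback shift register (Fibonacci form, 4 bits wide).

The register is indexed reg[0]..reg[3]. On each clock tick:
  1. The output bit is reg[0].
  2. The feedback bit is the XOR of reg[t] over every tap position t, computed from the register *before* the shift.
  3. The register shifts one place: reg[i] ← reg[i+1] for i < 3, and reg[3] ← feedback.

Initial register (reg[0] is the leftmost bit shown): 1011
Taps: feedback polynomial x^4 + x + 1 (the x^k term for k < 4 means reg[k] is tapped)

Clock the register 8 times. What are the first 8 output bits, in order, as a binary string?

10111100

k : reg_k → out_k, fb_k
0: 1011 → 1, fb=1
1: 0111 → 0, fb=1
2: 1111 → 1, fb=0
3: 1110 → 1, fb=0
4: 1100 → 1, fb=0
5: 1000 → 1, fb=1
6: 0001 → 0, fb=0
7: 0010 → 0, fb=0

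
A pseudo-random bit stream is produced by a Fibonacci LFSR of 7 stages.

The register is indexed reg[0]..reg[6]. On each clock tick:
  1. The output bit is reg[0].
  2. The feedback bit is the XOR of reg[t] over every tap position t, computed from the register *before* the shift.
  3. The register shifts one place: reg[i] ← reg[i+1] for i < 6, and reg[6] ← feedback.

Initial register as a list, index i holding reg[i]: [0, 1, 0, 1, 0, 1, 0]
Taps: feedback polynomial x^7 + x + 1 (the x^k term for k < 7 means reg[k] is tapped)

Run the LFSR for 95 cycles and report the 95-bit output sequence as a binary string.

01010101111111000000100000110000101000111100100010110011101010011111010000111000100100110110101

k : reg_k → out_k, fb_k
0: 0101010 → 0, fb=1
1: 1010101 → 1, fb=1
2: 0101011 → 0, fb=1
3: 1010111 → 1, fb=1
4: 0101111 → 0, fb=1
5: 1011111 → 1, fb=1
6: 0111111 → 0, fb=1
7: 1111111 → 1, fb=0
8: 1111110 → 1, fb=0
9: 1111100 → 1, fb=0
10: 1111000 → 1, fb=0
11: 1110000 → 1, fb=0
12: 1100000 → 1, fb=0
13: 1000000 → 1, fb=1
14: 0000001 → 0, fb=0
15: 0000010 → 0, fb=0
16: 0000100 → 0, fb=0
17: 0001000 → 0, fb=0
18: 0010000 → 0, fb=0
19: 0100000 → 0, fb=1
20: 1000001 → 1, fb=1
21: 0000011 → 0, fb=0
22: 0000110 → 0, fb=0
23: 0001100 → 0, fb=0
24: 0011000 → 0, fb=0
25: 0110000 → 0, fb=1
26: 1100001 → 1, fb=0
27: 1000010 → 1, fb=1
28: 0000101 → 0, fb=0
29: 0001010 → 0, fb=0
30: 0010100 → 0, fb=0
31: 0101000 → 0, fb=1
32: 1010001 → 1, fb=1
33: 0100011 → 0, fb=1
34: 1000111 → 1, fb=1
35: 0001111 → 0, fb=0
36: 0011110 → 0, fb=0
37: 0111100 → 0, fb=1
38: 1111001 → 1, fb=0
39: 1110010 → 1, fb=0
40: 1100100 → 1, fb=0
41: 1001000 → 1, fb=1
42: 0010001 → 0, fb=0
43: 0100010 → 0, fb=1
44: 1000101 → 1, fb=1
45: 0001011 → 0, fb=0
46: 0010110 → 0, fb=0
47: 0101100 → 0, fb=1
48: 1011001 → 1, fb=1
49: 0110011 → 0, fb=1
50: 1100111 → 1, fb=0
51: 1001110 → 1, fb=1
52: 0011101 → 0, fb=0
53: 0111010 → 0, fb=1
54: 1110101 → 1, fb=0
55: 1101010 → 1, fb=0
56: 1010100 → 1, fb=1
57: 0101001 → 0, fb=1
58: 1010011 → 1, fb=1
59: 0100111 → 0, fb=1
60: 1001111 → 1, fb=1
61: 0011111 → 0, fb=0
62: 0111110 → 0, fb=1
63: 1111101 → 1, fb=0
64: 1111010 → 1, fb=0
65: 1110100 → 1, fb=0
66: 1101000 → 1, fb=0
67: 1010000 → 1, fb=1
68: 0100001 → 0, fb=1
69: 1000011 → 1, fb=1
70: 0000111 → 0, fb=0
71: 0001110 → 0, fb=0
72: 0011100 → 0, fb=0
73: 0111000 → 0, fb=1
74: 1110001 → 1, fb=0
75: 1100010 → 1, fb=0
76: 1000100 → 1, fb=1
77: 0001001 → 0, fb=0
78: 0010010 → 0, fb=0
79: 0100100 → 0, fb=1
80: 1001001 → 1, fb=1
81: 0010011 → 0, fb=0
82: 0100110 → 0, fb=1
83: 1001101 → 1, fb=1
84: 0011011 → 0, fb=0
85: 0110110 → 0, fb=1
86: 1101101 → 1, fb=0
87: 1011010 → 1, fb=1
88: 0110101 → 0, fb=1
89: 1101011 → 1, fb=0
90: 1010110 → 1, fb=1
91: 0101101 → 0, fb=1
92: 1011011 → 1, fb=1
93: 0110111 → 0, fb=1
94: 1101111 → 1, fb=0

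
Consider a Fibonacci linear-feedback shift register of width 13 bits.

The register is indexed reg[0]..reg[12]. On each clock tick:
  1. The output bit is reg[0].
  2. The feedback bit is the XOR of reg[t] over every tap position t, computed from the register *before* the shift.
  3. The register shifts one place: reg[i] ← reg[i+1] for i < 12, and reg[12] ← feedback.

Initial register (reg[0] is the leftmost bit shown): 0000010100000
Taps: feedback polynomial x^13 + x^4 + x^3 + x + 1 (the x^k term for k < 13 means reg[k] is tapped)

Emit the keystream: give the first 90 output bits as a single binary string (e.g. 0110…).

tick  register→output (feedback)
  0  0000010100000→0 (0)
  1  0000101000000→0 (1)
  2  0001010000001→0 (1)
  3  0010100000011→0 (1)
  4  0101000000111→0 (0)
  5  1010000001110→1 (1)
  6  0100000011101→0 (1)
  7  1000000111011→1 (1)
  8  0000001110111→0 (0)
  9  0000011101110→0 (0)
 10  0000111011100→0 (1)
 11  0001110111001→0 (0)
 12  0011101110010→0 (0)
 13  0111011100100→0 (0)
 14  1110111001000→1 (1)
 15  1101110010001→1 (0)
 16  1011100100010→1 (1)
 17  0111001000101→0 (0)
 18  1110010001010→1 (0)
 19  1100100010100→1 (1)
 20  1001000101001→1 (0)
 21  0010001010010→0 (0)
 22  0100010100100→0 (1)
 23  1000101001001→1 (0)
 24  0001010010010→0 (1)
 25  0010100100101→0 (1)
 26  0101001001011→0 (0)
 27  1010010010110→1 (1)
 28  0100100101101→0 (0)
 29  1001001011010→1 (0)
 30  0010010110100→0 (0)
 31  0100101101000→0 (0)
 32  1001011010000→1 (0)
 33  0010110100000→0 (1)
 34  0101101000001→0 (1)
 35  1011010000011→1 (0)
 36  0110100000110→0 (0)
 37  1101000001100→1 (1)
 38  1010000011001→1 (1)
 39  0100000110011→0 (1)
 40  1000001100111→1 (1)
 41  0000011001111→0 (0)
 42  0000110011110→0 (1)
 43  0001100111101→0 (0)
 44  0011001111010→0 (1)
 45  0110011110101→0 (1)
 46  1100111101011→1 (1)
 47  1001111010111→1 (1)
 48  0011110101111→0 (0)
 49  0111101011110→0 (1)
 50  1111010111101→1 (1)
 51  1110101111011→1 (1)
 52  1101011110111→1 (1)
 53  1010111101111→1 (0)
 54  0101111011110→0 (1)
 55  1011110111101→1 (1)
 56  0111101111011→0 (1)
 57  1111011110111→1 (1)
 58  1110111101111→1 (1)
 59  1101111011111→1 (0)
 60  1011110111110→1 (1)
 61  0111101111101→0 (1)
 62  1111011111011→1 (1)
 63  1110111110111→1 (1)
 64  1101111101111→1 (0)
 65  1011111011110→1 (1)
 66  0111110111101→0 (1)
 67  1111101111011→1 (0)
 68  1111011110110→1 (1)
 69  1110111101101→1 (1)
 70  1101111011011→1 (0)
 71  1011110110110→1 (1)
 72  0111101101101→0 (1)
 73  1111011011011→1 (1)
 74  1110110110111→1 (1)
 75  1101101101111→1 (0)
 76  1011011011110→1 (0)
 77  0110110111100→0 (0)
 78  1101101111000→1 (0)
 79  1011011110000→1 (0)
 80  0110111100000→0 (0)
 81  1101111000000→1 (0)
 82  1011110000000→1 (1)
 83  0111100000001→0 (1)
 84  1111000000011→1 (1)
 85  1110000000111→1 (0)
 86  1100000001110→1 (0)
 87  1000000011100→1 (1)
 88  0000000111001→0 (0)
 89  0000001110010→0 (0)

000001010000001110111001000101001001011010000011001111010111101111011111011110110110111100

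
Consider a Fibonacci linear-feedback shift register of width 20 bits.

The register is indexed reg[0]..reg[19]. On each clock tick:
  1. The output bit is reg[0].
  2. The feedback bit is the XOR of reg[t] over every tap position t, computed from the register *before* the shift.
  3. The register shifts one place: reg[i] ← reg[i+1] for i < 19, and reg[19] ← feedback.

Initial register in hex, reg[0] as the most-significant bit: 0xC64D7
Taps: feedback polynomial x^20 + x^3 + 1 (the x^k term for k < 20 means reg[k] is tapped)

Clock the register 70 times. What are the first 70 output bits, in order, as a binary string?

1100011001001101011111110100001001101000010101010001001010101111110110

k : reg_k → out_k, fb_k
0: 11000110010011010111 → 1, fb=1
1: 10001100100110101111 → 1, fb=1
2: 00011001001101011111 → 0, fb=1
3: 00110010011010111111 → 0, fb=1
4: 01100100110101111111 → 0, fb=0
5: 11001001101011111110 → 1, fb=1
6: 10010011010111111101 → 1, fb=0
7: 00100110101111111010 → 0, fb=0
8: 01001101011111110100 → 0, fb=0
9: 10011010111111101000 → 1, fb=0
10: 00110101111111010000 → 0, fb=1
11: 01101011111110100001 → 0, fb=0
12: 11010111111101000010 → 1, fb=0
13: 10101111111010000100 → 1, fb=1
14: 01011111110100001001 → 0, fb=1
15: 10111111101000010011 → 1, fb=0
16: 01111111010000100110 → 0, fb=1
17: 11111110100001001101 → 1, fb=0
18: 11111101000010011010 → 1, fb=0
19: 11111010000100110100 → 1, fb=0
20: 11110100001001101000 → 1, fb=0
21: 11101000010011010000 → 1, fb=1
22: 11010000100110100001 → 1, fb=0
23: 10100001001101000010 → 1, fb=1
24: 01000010011010000101 → 0, fb=0
25: 10000100110100001010 → 1, fb=1
26: 00001001101000010101 → 0, fb=0
27: 00010011010000101010 → 0, fb=1
28: 00100110100001010101 → 0, fb=0
29: 01001101000010101010 → 0, fb=0
30: 10011010000101010100 → 1, fb=0
31: 00110100001010101000 → 0, fb=1
32: 01101000010101010001 → 0, fb=0
33: 11010000101010100010 → 1, fb=0
34: 10100001010101000100 → 1, fb=1
35: 01000010101010001001 → 0, fb=0
36: 10000101010100010010 → 1, fb=1
37: 00001010101000100101 → 0, fb=0
38: 00010101010001001010 → 0, fb=1
39: 00101010100010010101 → 0, fb=0
40: 01010101000100101010 → 0, fb=1
41: 10101010001001010101 → 1, fb=1
42: 01010100010010101011 → 0, fb=1
43: 10101000100101010111 → 1, fb=1
44: 01010001001010101111 → 0, fb=1
45: 10100010010101011111 → 1, fb=1
46: 01000100101010111111 → 0, fb=0
47: 10001001010101111110 → 1, fb=1
48: 00010010101011111101 → 0, fb=1
49: 00100101010111111011 → 0, fb=0
50: 01001010101111110110 → 0, fb=0
51: 10010101011111101100 → 1, fb=0
52: 00101010111111011000 → 0, fb=0
53: 01010101111110110000 → 0, fb=1
54: 10101011111101100001 → 1, fb=1
55: 01010111111011000011 → 0, fb=1
56: 10101111110110000111 → 1, fb=1
57: 01011111101100001111 → 0, fb=1
58: 10111111011000011111 → 1, fb=0
59: 01111110110000111110 → 0, fb=1
60: 11111101100001111101 → 1, fb=0
61: 11111011000011111010 → 1, fb=0
62: 11110110000111110100 → 1, fb=0
63: 11101100001111101000 → 1, fb=1
64: 11011000011111010001 → 1, fb=0
65: 10110000111110100010 → 1, fb=0
66: 01100001111101000100 → 0, fb=0
67: 11000011111010001000 → 1, fb=1
68: 10000111110100010001 → 1, fb=1
69: 00001111101000100011 → 0, fb=0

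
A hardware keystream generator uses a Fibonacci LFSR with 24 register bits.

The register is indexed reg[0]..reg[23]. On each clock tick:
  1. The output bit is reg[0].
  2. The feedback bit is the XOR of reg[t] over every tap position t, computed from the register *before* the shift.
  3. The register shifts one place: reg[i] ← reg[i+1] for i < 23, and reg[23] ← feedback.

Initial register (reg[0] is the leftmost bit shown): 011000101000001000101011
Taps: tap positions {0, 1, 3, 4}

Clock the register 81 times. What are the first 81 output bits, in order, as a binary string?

step | reg (before) | out | fb
   0 | 011000101000001000101011 | 0 | 1
   1 | 110001010000010001010111 | 1 | 0
   2 | 100010100000100010101110 | 1 | 0
   3 | 000101000001000101011100 | 0 | 1
   4 | 001010000010001010111001 | 0 | 1
   5 | 010100000100010101110011 | 0 | 0
   6 | 101000001000101011100110 | 1 | 1
   7 | 010000010001010111001101 | 0 | 1
   8 | 100000100010101110011011 | 1 | 1
   9 | 000001000101011100110111 | 0 | 0
  10 | 000010001010111001101110 | 0 | 1
  11 | 000100010101110011011101 | 0 | 1
  12 | 001000101011100110111011 | 0 | 0
  13 | 010001010111001101110110 | 0 | 1
  14 | 100010101110011011101101 | 1 | 0
  15 | 000101011100110111011010 | 0 | 1
  16 | 001010111001101110110101 | 0 | 1
  17 | 010101110011011101101011 | 0 | 0
  18 | 101011100110111011010110 | 1 | 0
  19 | 010111001101110110101100 | 0 | 1
  20 | 101110011011101101011001 | 1 | 1
  21 | 011100110111011010110011 | 0 | 0
  22 | 111001101110110101100110 | 1 | 0
  23 | 110011011101101011001100 | 1 | 1
  24 | 100110111011010110011001 | 1 | 1
  25 | 001101110110101100110011 | 0 | 1
  26 | 011011101101011001100111 | 0 | 0
  27 | 110111011010110011001110 | 1 | 0
  28 | 101110110101100110011100 | 1 | 1
  29 | 011101101011001100111001 | 0 | 0
  30 | 111011010110011001110010 | 1 | 1
  31 | 110110101100110011100101 | 1 | 0
  32 | 101101011001100111001010 | 1 | 0
  33 | 011010110011001110010100 | 0 | 0
  34 | 110101100110011100101000 | 1 | 1
  35 | 101011001100111001010001 | 1 | 0
  36 | 010110011001110010100010 | 0 | 1
  37 | 101100110011100101000101 | 1 | 0
  38 | 011001100111001010001010 | 0 | 1
  39 | 110011001110010100010101 | 1 | 1
  40 | 100110011100101000101011 | 1 | 1
  41 | 001100111001010001010111 | 0 | 1
  42 | 011001110010100010101111 | 0 | 1
  43 | 110011100101000101011111 | 1 | 1
  44 | 100111001010001010111111 | 1 | 1
  45 | 001110010100010101111111 | 0 | 0
  46 | 011100101000101011111110 | 0 | 0
  47 | 111001010001010111111100 | 1 | 0
  48 | 110010100010101111111000 | 1 | 1
  49 | 100101000101011111110001 | 1 | 0
  50 | 001010001010111111100010 | 0 | 1
  51 | 010100010101111111000101 | 0 | 0
  52 | 101000101011111110001010 | 1 | 1
  53 | 010001010111111100010101 | 0 | 1
  54 | 100010101111111000101011 | 1 | 0
  55 | 000101011111110001010110 | 0 | 1
  56 | 001010111111100010101101 | 0 | 1
  57 | 010101111111000101011011 | 0 | 0
  58 | 101011111110001010110110 | 1 | 0
  59 | 010111111100010101101100 | 0 | 1
  60 | 101111111000101011011001 | 1 | 1
  61 | 011111110001010110110011 | 0 | 1
  62 | 111111100010101101100111 | 1 | 0
  63 | 111111000101011011001110 | 1 | 0
  64 | 111110001010110110011100 | 1 | 0
  65 | 111100010101101100111000 | 1 | 1
  66 | 111000101011011001110001 | 1 | 0
  67 | 110001010110110011100010 | 1 | 0
  68 | 100010101101100111000100 | 1 | 0
  69 | 000101011011001110001000 | 0 | 1
  70 | 001010110110011100010001 | 0 | 1
  71 | 010101101100111000100011 | 0 | 0
  72 | 101011011001110001000110 | 1 | 0
  73 | 010110110011100010001100 | 0 | 1
  74 | 101101100111000100011001 | 1 | 0
  75 | 011011001110001000110010 | 0 | 0
  76 | 110110011100010001100100 | 1 | 0
  77 | 101100111000100011001000 | 1 | 0
  78 | 011001110001000110010000 | 0 | 1
  79 | 110011100010001100100001 | 1 | 1
  80 | 100111000100011001000011 | 1 | 1

011000101000001000101011100110111011010110011001110010100010101111111000101011011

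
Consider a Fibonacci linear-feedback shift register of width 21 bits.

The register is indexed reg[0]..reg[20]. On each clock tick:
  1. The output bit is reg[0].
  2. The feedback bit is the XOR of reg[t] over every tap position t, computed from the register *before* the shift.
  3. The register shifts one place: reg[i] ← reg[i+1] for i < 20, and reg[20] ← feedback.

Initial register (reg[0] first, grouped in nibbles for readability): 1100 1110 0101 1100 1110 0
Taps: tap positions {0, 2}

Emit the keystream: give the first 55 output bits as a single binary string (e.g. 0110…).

tick  register→output (feedback)
  0  110011100101110011100→1 (1)
  1  100111001011100111001→1 (1)
  2  001110010111001110011→0 (1)
  3  011100101110011100111→0 (1)
  4  111001011100111001111→1 (0)
  5  110010111001110011110→1 (1)
  6  100101110011100111101→1 (1)
  7  001011100111001111011→0 (1)
  8  010111001110011110111→0 (0)
  9  101110011100111101110→1 (0)
 10  011100111001111011100→0 (1)
 11  111001110011110111001→1 (0)
 12  110011100111101110010→1 (1)
 13  100111001111011100101→1 (1)
 14  001110011110111001011→0 (1)
 15  011100111101110010111→0 (1)
 16  111001111011100101111→1 (0)
 17  110011110111001011110→1 (1)
 18  100111101110010111101→1 (1)
 19  001111011100101111011→0 (1)
 20  011110111001011110111→0 (1)
 21  111101110010111101111→1 (0)
 22  111011100101111011110→1 (0)
 23  110111001011110111100→1 (1)
 24  101110010111101111001→1 (0)
 25  011100101111011110010→0 (1)
 26  111001011110111100101→1 (0)
 27  110010111101111001010→1 (1)
 28  100101111011110010101→1 (1)
 29  001011110111100101011→0 (1)
 30  010111101111001010111→0 (0)
 31  101111011110010101110→1 (0)
 32  011110111100101011100→0 (1)
 33  111101111001010111001→1 (0)
 34  111011110010101110010→1 (0)
 35  110111100101011100100→1 (1)
 36  101111001010111001001→1 (0)
 37  011110010101110010010→0 (1)
 38  111100101011100100101→1 (0)
 39  111001010111001001010→1 (0)
 40  110010101110010010100→1 (1)
 41  100101011100100101001→1 (1)
 42  001010111001001010011→0 (1)
 43  010101110010010100111→0 (0)
 44  101011100100101001110→1 (0)
 45  010111001001010011100→0 (0)
 46  101110010010100111000→1 (0)
 47  011100100101001110000→0 (1)
 48  111001001010011100001→1 (0)
 49  110010010100111000010→1 (1)
 50  100100101001110000101→1 (1)
 51  001001010011100001011→0 (1)
 52  010010100111000010111→0 (0)
 53  100101001110000101110→1 (1)
 54  001010011100001011101→0 (1)

1100111001011100111001111011100101111011110010101110010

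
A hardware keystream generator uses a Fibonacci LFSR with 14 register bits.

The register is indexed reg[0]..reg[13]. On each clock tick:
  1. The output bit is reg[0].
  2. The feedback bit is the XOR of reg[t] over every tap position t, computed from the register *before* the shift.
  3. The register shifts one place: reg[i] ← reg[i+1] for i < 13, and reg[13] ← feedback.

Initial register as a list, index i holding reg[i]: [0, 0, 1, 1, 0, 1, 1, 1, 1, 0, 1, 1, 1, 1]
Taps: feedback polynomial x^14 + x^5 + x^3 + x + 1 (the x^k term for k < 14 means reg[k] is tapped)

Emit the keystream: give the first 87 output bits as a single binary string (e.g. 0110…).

step | reg (before) | out | fb
   0 | 00110111101111 | 0 | 0
   1 | 01101111011110 | 0 | 0
   2 | 11011110111100 | 1 | 0
   3 | 10111101111000 | 1 | 1
   4 | 01111011110001 | 0 | 0
   5 | 11110111100010 | 1 | 0
   6 | 11101111000100 | 1 | 1
   7 | 11011110001001 | 1 | 0
   8 | 10111100010010 | 1 | 1
   9 | 01111000100101 | 0 | 0
  10 | 11110001001010 | 1 | 1
  11 | 11100010010101 | 1 | 0
  12 | 11000100101010 | 1 | 1
  13 | 10001001010101 | 1 | 1
  14 | 00010010101011 | 0 | 1
  15 | 00100101010111 | 0 | 1
  16 | 01001010101111 | 0 | 1
  17 | 10010101011111 | 1 | 1
  18 | 00101010111111 | 0 | 0
  19 | 01010101111110 | 0 | 1
  20 | 10101011111101 | 1 | 1
  21 | 01010111111011 | 0 | 1
  22 | 10101111110111 | 1 | 0
  23 | 01011111101110 | 0 | 1
  24 | 10111111011101 | 1 | 1
  25 | 01111110111011 | 0 | 1
  26 | 11111101110111 | 1 | 0
  27 | 11111011101110 | 1 | 1
  28 | 11110111011101 | 1 | 0
  29 | 11101110111010 | 1 | 1
  30 | 11011101110101 | 1 | 0
  31 | 10111011101010 | 1 | 0
  32 | 01110111010100 | 0 | 1
  33 | 11101110101001 | 1 | 1
  34 | 11011101010011 | 1 | 0
  35 | 10111010100110 | 1 | 0
  36 | 01110101001100 | 0 | 1
  37 | 11101010011001 | 1 | 0
  38 | 11010100110010 | 1 | 0
  39 | 10101001100100 | 1 | 1
  40 | 01010011001001 | 0 | 0
  41 | 10100110010010 | 1 | 0
  42 | 01001100100100 | 0 | 0
  43 | 10011001001000 | 1 | 0
  44 | 00110010010000 | 0 | 1
  45 | 01100100100001 | 0 | 0
  46 | 11001001000010 | 1 | 0
  47 | 10010010000100 | 1 | 0
  48 | 00100100001000 | 0 | 1
  49 | 01001000010001 | 0 | 1
  50 | 10010000100011 | 1 | 0
  51 | 00100001000110 | 0 | 0
  52 | 01000010001100 | 0 | 1
  53 | 10000100011001 | 1 | 0
  54 | 00001000110010 | 0 | 0
  55 | 00010001100100 | 0 | 1
  56 | 00100011001001 | 0 | 0
  57 | 01000110010010 | 0 | 0
  58 | 10001100100100 | 1 | 0
  59 | 00011001001000 | 0 | 1
  60 | 00110010010001 | 0 | 1
  61 | 01100100100011 | 0 | 0
  62 | 11001001000110 | 1 | 0
  63 | 10010010001100 | 1 | 0
  64 | 00100100011000 | 0 | 1
  65 | 01001000110001 | 0 | 1
  66 | 10010001100011 | 1 | 0
  67 | 00100011000110 | 0 | 0
  68 | 01000110001100 | 0 | 0
  69 | 10001100011000 | 1 | 0
  70 | 00011000110000 | 0 | 1
  71 | 00110001100001 | 0 | 1
  72 | 01100011000011 | 0 | 1
  73 | 11000110000111 | 1 | 1
  74 | 10001100001111 | 1 | 0
  75 | 00011000011110 | 0 | 1
  76 | 00110000111101 | 0 | 1
  77 | 01100001111011 | 0 | 1
  78 | 11000011110111 | 1 | 0
  79 | 10000111101110 | 1 | 0
  80 | 00001111011100 | 0 | 1
  81 | 00011110111001 | 0 | 0
  82 | 00111101110010 | 0 | 0
  83 | 01111011100100 | 0 | 0
  84 | 11110111001000 | 1 | 0
  85 | 11101110010000 | 1 | 1
  86 | 11011100100001 | 1 | 0

001101111011110001001010101111110111011101010011001001000010001100100100011000110000111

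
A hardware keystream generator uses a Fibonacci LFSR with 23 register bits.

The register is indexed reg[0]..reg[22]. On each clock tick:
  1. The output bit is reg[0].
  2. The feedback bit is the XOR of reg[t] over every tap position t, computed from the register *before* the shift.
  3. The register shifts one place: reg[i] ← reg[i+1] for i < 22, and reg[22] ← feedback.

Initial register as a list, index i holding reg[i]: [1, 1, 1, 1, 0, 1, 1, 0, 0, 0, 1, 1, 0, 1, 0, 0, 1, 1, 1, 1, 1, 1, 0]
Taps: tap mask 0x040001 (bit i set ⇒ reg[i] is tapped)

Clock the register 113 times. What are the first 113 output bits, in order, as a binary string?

step | reg (before) | out | fb
   0 | 11110110001101001111110 | 1 | 0
   1 | 11101100011010011111100 | 1 | 0
   2 | 11011000110100111111000 | 1 | 0
   3 | 10110001101001111110000 | 1 | 0
   4 | 01100011010011111100000 | 0 | 0
   5 | 11000110100111111000000 | 1 | 1
   6 | 10001101001111110000001 | 1 | 1
   7 | 00011010011111100000011 | 0 | 0
   8 | 00110100111111000000110 | 0 | 0
   9 | 01101001111110000001100 | 0 | 0
  10 | 11010011111100000011000 | 1 | 0
  11 | 10100111111000000110000 | 1 | 0
  12 | 01001111110000001100000 | 0 | 0
  13 | 10011111100000011000000 | 1 | 1
  14 | 00111111000000110000001 | 0 | 0
  15 | 01111110000001100000010 | 0 | 0
  16 | 11111100000011000000100 | 1 | 1
  17 | 11111000000110000001001 | 1 | 1
  18 | 11110000001100000010011 | 1 | 0
  19 | 11100000011000000100110 | 1 | 1
  20 | 11000000110000001001101 | 1 | 1
  21 | 10000001100000010011011 | 1 | 0
  22 | 00000011000000100110110 | 0 | 1
  23 | 00000110000001001101101 | 0 | 0
  24 | 00001100000010011011010 | 0 | 1
  25 | 00011000000100110110101 | 0 | 1
  26 | 00110000001001101101011 | 0 | 0
  27 | 01100000010011011010110 | 0 | 1
  28 | 11000000100110110101101 | 1 | 1
  29 | 10000001001101101011011 | 1 | 0
  30 | 00000010011011010110110 | 0 | 1
  31 | 00000100110110101101101 | 0 | 0
  32 | 00001001101101011011010 | 0 | 1
  33 | 00010011011010110110101 | 0 | 1
  34 | 00100110110101101101011 | 0 | 0
  35 | 01001101101011011010110 | 0 | 1
  36 | 10011011010110110101101 | 1 | 1
  37 | 00110110101101101011011 | 0 | 1
  38 | 01101101011011010110111 | 0 | 1
  39 | 11011010110110101101111 | 1 | 1
  40 | 10110101101101011011111 | 1 | 0
  41 | 01101011011010110111110 | 0 | 1
  42 | 11010110110101101111101 | 1 | 0
  43 | 10101101101011011111010 | 1 | 0
  44 | 01011011010110111110100 | 0 | 1
  45 | 10110110101101111101001 | 1 | 1
  46 | 01101101011011111010011 | 0 | 1
  47 | 11011010110111110100111 | 1 | 1
  48 | 10110101101111101001111 | 1 | 1
  49 | 01101011011111010011111 | 0 | 1
  50 | 11010110111110100111111 | 1 | 0
  51 | 10101101111101001111110 | 1 | 0
  52 | 01011011111010011111100 | 0 | 1
  53 | 10110111110100111111001 | 1 | 0
  54 | 01101111101001111110010 | 0 | 1
  55 | 11011111010011111100101 | 1 | 1
  56 | 10111110100111111001011 | 1 | 1
  57 | 01111101001111110010111 | 0 | 1
  58 | 11111010011111100101111 | 1 | 1
  59 | 11110100111111001011111 | 1 | 0
  60 | 11101001111110010111110 | 1 | 0
  61 | 11010011111100101111100 | 1 | 0
  62 | 10100111111001011111000 | 1 | 0
  63 | 01001111110010111110000 | 0 | 1
  64 | 10011111100101111100001 | 1 | 1
  65 | 00111111001011111000011 | 0 | 0
  66 | 01111110010111110000110 | 0 | 0
  67 | 11111100101111100001100 | 1 | 1
  68 | 11111001011111000011001 | 1 | 0
  69 | 11110010111110000110010 | 1 | 0
  70 | 11100101111100001100100 | 1 | 1
  71 | 11001011111000011001001 | 1 | 1
  72 | 10010111110000110010011 | 1 | 0
  73 | 00101111100001100100110 | 0 | 0
  74 | 01011111000011001001100 | 0 | 0
  75 | 10111110000110010011000 | 1 | 0
  76 | 01111100001100100110000 | 0 | 1
  77 | 11111000011001001100001 | 1 | 1
  78 | 11110000110010011000011 | 1 | 1
  79 | 11100001100100110000111 | 1 | 1
  80 | 11000011001001100001111 | 1 | 1
  81 | 10000110010011000011111 | 1 | 0
  82 | 00001100100110000111110 | 0 | 1
  83 | 00011001001100001111101 | 0 | 1
  84 | 00110010011000011111011 | 0 | 1
  85 | 01100100110000111110111 | 0 | 1
  86 | 11001001100001111101111 | 1 | 1
  87 | 10010011000011111011111 | 1 | 0
  88 | 00100110000111110111110 | 0 | 1
  89 | 01001100001111101111101 | 0 | 1
  90 | 10011000011111011111011 | 1 | 0
  91 | 00110000111110111110110 | 0 | 1
  92 | 01100001111101111101101 | 0 | 0
  93 | 11000011111011111011010 | 1 | 0
  94 | 10000111110111110110100 | 1 | 0
  95 | 00001111101111101101000 | 0 | 0
  96 | 00011111011111011010000 | 0 | 1
  97 | 00111110111110110100001 | 0 | 0
  98 | 01111101111101101000010 | 0 | 0
  99 | 11111011111011010000100 | 1 | 1
 100 | 11110111110110100001001 | 1 | 1
 101 | 11101111101101000010011 | 1 | 0
 102 | 11011111011010000100110 | 1 | 1
 103 | 10111110110100001001101 | 1 | 1
 104 | 01111101101000010011011 | 0 | 1
 105 | 11111011010000100110111 | 1 | 0
 106 | 11110110100001001101110 | 1 | 1
 107 | 11101101000010011011101 | 1 | 0
 108 | 11011010000100110111010 | 1 | 0
 109 | 10110100001001101110100 | 1 | 0
 110 | 01101000010011011101000 | 0 | 0
 111 | 11010000100110111010000 | 1 | 0
 112 | 10100001001101110100000 | 1 | 1

11110110001101001111110000001100000010011011010110110101101111101001111110010111110000110010011000011111011111011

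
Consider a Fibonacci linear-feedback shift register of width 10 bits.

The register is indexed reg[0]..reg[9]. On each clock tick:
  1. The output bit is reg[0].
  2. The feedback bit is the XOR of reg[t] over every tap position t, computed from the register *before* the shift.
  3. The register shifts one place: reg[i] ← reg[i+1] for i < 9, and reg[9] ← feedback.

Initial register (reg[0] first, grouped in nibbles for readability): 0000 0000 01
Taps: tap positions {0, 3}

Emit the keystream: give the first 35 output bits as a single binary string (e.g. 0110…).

00000000010000001001000100000110010

tick  register→output (feedback)
  0  0000000001→0 (0)
  1  0000000010→0 (0)
  2  0000000100→0 (0)
  3  0000001000→0 (0)
  4  0000010000→0 (0)
  5  0000100000→0 (0)
  6  0001000000→0 (1)
  7  0010000001→0 (0)
  8  0100000010→0 (0)
  9  1000000100→1 (1)
 10  0000001001→0 (0)
 11  0000010010→0 (0)
 12  0000100100→0 (0)
 13  0001001000→0 (1)
 14  0010010001→0 (0)
 15  0100100010→0 (0)
 16  1001000100→1 (0)
 17  0010001000→0 (0)
 18  0100010000→0 (0)
 19  1000100000→1 (1)
 20  0001000001→0 (1)
 21  0010000011→0 (0)
 22  0100000110→0 (0)
 23  1000001100→1 (1)
 24  0000011001→0 (0)
 25  0000110010→0 (0)
 26  0001100100→0 (1)
 27  0011001001→0 (1)
 28  0110010011→0 (0)
 29  1100100110→1 (1)
 30  1001001101→1 (0)
 31  0010011010→0 (0)
 32  0100110100→0 (0)
 33  1001101000→1 (0)
 34  0011010000→0 (1)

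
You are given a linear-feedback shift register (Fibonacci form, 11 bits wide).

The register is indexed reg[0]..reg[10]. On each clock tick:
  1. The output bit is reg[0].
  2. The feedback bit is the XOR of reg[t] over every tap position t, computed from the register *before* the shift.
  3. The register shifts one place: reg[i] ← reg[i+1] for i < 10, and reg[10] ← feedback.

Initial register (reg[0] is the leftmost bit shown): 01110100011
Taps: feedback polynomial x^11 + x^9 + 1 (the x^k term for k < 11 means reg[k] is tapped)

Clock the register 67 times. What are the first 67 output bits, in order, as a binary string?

step | reg (before) | out | fb
   0 | 01110100011 | 0 | 1
   1 | 11101000111 | 1 | 0
   2 | 11010001110 | 1 | 0
   3 | 10100011100 | 1 | 1
   4 | 01000111001 | 0 | 0
   5 | 10001110010 | 1 | 0
   6 | 00011100100 | 0 | 0
   7 | 00111001000 | 0 | 0
   8 | 01110010000 | 0 | 0
   9 | 11100100000 | 1 | 1
  10 | 11001000001 | 1 | 1
  11 | 10010000011 | 1 | 0
  12 | 00100000110 | 0 | 1
  13 | 01000001101 | 0 | 0
  14 | 10000011010 | 1 | 0
  15 | 00000110100 | 0 | 0
  16 | 00001101000 | 0 | 0
  17 | 00011010000 | 0 | 0
  18 | 00110100000 | 0 | 0
  19 | 01101000000 | 0 | 0
  20 | 11010000000 | 1 | 1
  21 | 10100000001 | 1 | 1
  22 | 01000000011 | 0 | 1
  23 | 10000000111 | 1 | 0
  24 | 00000001110 | 0 | 1
  25 | 00000011101 | 0 | 0
  26 | 00000111010 | 0 | 1
  27 | 00001110101 | 0 | 0
  28 | 00011101010 | 0 | 1
  29 | 00111010101 | 0 | 0
  30 | 01110101010 | 0 | 1
  31 | 11101010101 | 1 | 1
  32 | 11010101011 | 1 | 0
  33 | 10101010110 | 1 | 0
  34 | 01010101100 | 0 | 0
  35 | 10101011000 | 1 | 1
  36 | 01010110001 | 0 | 0
  37 | 10101100010 | 1 | 0
  38 | 01011000100 | 0 | 0
  39 | 10110001000 | 1 | 1
  40 | 01100010001 | 0 | 0
  41 | 11000100010 | 1 | 0
  42 | 10001000100 | 1 | 1
  43 | 00010001001 | 0 | 0
  44 | 00100010010 | 0 | 1
  45 | 01000100101 | 0 | 0
  46 | 10001001010 | 1 | 0
  47 | 00010010100 | 0 | 0
  48 | 00100101000 | 0 | 0
  49 | 01001010000 | 0 | 0
  50 | 10010100000 | 1 | 1
  51 | 00101000001 | 0 | 0
  52 | 01010000010 | 0 | 1
  53 | 10100000101 | 1 | 1
  54 | 01000001011 | 0 | 1
  55 | 10000010111 | 1 | 0
  56 | 00000101110 | 0 | 1
  57 | 00001011101 | 0 | 0
  58 | 00010111010 | 0 | 1
  59 | 00101110101 | 0 | 0
  60 | 01011101010 | 0 | 1
  61 | 10111010101 | 1 | 1
  62 | 01110101011 | 0 | 1
  63 | 11101010111 | 1 | 0
  64 | 11010101110 | 1 | 0
  65 | 10101011100 | 1 | 1
  66 | 01010111001 | 0 | 0

0111010001110010000011010000000111010101011000100010010100000101110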